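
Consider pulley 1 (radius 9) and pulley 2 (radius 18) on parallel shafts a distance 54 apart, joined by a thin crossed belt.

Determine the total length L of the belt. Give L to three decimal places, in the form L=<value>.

L=206.628

crossed belt: β = asin((r1+r2)/C) = asin(27/54) = 30.0000°
wrap1 = wrap2 = π + 2β = 240.0000°
tangent length = C·cosβ = 46.7654
L = (r1+r2)·wrap + 2·C·cosβ = 27·4.1888 + 2·46.7654 = 206.6281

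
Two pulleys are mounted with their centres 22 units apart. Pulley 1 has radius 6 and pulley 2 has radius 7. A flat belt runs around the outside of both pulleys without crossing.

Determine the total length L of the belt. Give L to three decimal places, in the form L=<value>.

L=84.886

open belt: β = asin((r2−r1)/C) = asin(1/22) = 2.6053°
wrap1 = π − 2β = 174.7895°
wrap2 = π + 2β = 185.2105°
tangent length = C·cosβ = 21.9773
L = r1·wrap1 + r2·wrap2 + 2·C·cosβ = 6·3.0507 + 7·3.2325 + 2·21.9773 = 84.8862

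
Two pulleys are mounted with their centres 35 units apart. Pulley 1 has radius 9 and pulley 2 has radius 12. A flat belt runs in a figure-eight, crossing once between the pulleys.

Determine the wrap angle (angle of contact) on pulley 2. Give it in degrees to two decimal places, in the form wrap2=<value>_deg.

wrap2=253.74_deg

crossed belt: β = asin((r1+r2)/C) = asin(21/35) = 36.8699°
wrap1 = wrap2 = π + 2β = 253.7398°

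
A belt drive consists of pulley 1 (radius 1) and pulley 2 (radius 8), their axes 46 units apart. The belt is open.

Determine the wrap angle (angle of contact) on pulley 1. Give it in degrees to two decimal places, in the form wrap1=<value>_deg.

open belt: β = asin((r2−r1)/C) = asin(7/46) = 8.7529°
wrap1 = π − 2β = 162.4941°
wrap2 = π + 2β = 197.5059°

wrap1=162.49_deg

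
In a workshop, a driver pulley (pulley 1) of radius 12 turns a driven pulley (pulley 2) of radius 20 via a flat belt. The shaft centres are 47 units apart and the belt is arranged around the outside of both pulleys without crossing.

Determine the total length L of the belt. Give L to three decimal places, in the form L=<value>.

L=195.896

open belt: β = asin((r2−r1)/C) = asin(8/47) = 9.8002°
wrap1 = π − 2β = 160.3996°
wrap2 = π + 2β = 199.6004°
tangent length = C·cosβ = 46.3141
L = r1·wrap1 + r2·wrap2 + 2·C·cosβ = 12·2.7995 + 20·3.4837 + 2·46.3141 = 195.8960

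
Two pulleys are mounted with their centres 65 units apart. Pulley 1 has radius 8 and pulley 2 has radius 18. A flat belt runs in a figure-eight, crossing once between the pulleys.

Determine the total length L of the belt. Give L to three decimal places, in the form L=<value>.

L=222.227

crossed belt: β = asin((r1+r2)/C) = asin(26/65) = 23.5782°
wrap1 = wrap2 = π + 2β = 227.1564°
tangent length = C·cosβ = 59.5735
L = (r1+r2)·wrap + 2·C·cosβ = 26·3.9646 + 2·59.5735 = 222.2273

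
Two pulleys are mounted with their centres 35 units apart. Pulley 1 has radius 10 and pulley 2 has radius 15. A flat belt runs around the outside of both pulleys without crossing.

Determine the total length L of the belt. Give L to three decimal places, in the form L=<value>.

open belt: β = asin((r2−r1)/C) = asin(5/35) = 8.2132°
wrap1 = π − 2β = 163.5736°
wrap2 = π + 2β = 196.4264°
tangent length = C·cosβ = 34.6410
L = r1·wrap1 + r2·wrap2 + 2·C·cosβ = 10·2.8549 + 15·3.4283 + 2·34.6410 = 149.2553

L=149.255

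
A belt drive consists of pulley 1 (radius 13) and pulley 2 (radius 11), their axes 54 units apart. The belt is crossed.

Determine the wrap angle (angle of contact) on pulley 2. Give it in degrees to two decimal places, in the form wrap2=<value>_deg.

crossed belt: β = asin((r1+r2)/C) = asin(24/54) = 26.3878°
wrap1 = wrap2 = π + 2β = 232.7756°

wrap2=232.78_deg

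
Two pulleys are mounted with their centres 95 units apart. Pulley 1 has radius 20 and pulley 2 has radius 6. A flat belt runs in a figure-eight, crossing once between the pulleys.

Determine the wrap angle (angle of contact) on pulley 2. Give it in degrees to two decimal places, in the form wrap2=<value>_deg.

crossed belt: β = asin((r1+r2)/C) = asin(26/95) = 15.8836°
wrap1 = wrap2 = π + 2β = 211.7672°

wrap2=211.77_deg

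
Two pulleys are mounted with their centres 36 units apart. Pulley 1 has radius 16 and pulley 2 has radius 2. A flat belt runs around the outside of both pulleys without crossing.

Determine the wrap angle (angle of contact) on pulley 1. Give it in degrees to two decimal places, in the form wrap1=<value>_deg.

open belt: β = asin((r2−r1)/C) = asin(-14/36) = -22.8854°
wrap1 = π − 2β = 225.7708°
wrap2 = π + 2β = 134.2292°

wrap1=225.77_deg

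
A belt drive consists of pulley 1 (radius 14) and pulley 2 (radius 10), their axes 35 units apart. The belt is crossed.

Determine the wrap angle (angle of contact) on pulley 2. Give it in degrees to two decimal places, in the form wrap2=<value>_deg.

crossed belt: β = asin((r1+r2)/C) = asin(24/35) = 43.2918°
wrap1 = wrap2 = π + 2β = 266.5836°

wrap2=266.58_deg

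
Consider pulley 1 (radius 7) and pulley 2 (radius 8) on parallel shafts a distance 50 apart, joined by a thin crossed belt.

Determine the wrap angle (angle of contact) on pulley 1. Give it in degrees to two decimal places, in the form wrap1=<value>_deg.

crossed belt: β = asin((r1+r2)/C) = asin(15/50) = 17.4576°
wrap1 = wrap2 = π + 2β = 214.9152°

wrap1=214.92_deg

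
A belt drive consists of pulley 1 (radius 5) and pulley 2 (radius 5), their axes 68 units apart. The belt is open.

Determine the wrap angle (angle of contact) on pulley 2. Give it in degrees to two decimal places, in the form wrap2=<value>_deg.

open belt: β = asin((r2−r1)/C) = asin(0/68) = 0.0000°
wrap1 = π − 2β = 180.0000°
wrap2 = π + 2β = 180.0000°

wrap2=180.00_deg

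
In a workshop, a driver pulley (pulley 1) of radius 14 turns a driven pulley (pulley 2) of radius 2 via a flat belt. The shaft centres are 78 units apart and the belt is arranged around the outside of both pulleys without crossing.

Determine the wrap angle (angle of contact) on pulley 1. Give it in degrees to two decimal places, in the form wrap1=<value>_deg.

open belt: β = asin((r2−r1)/C) = asin(-12/78) = -8.8499°
wrap1 = π − 2β = 197.6998°
wrap2 = π + 2β = 162.3002°

wrap1=197.70_deg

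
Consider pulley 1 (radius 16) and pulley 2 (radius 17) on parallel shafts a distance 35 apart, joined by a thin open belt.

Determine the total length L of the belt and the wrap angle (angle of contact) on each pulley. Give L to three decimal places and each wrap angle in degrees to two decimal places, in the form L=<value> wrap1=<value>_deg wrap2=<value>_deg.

L=173.701 wrap1=176.73_deg wrap2=183.27_deg

open belt: β = asin((r2−r1)/C) = asin(1/35) = 1.6372°
wrap1 = π − 2β = 176.7255°
wrap2 = π + 2β = 183.2745°
tangent length = C·cosβ = 34.9857
L = r1·wrap1 + r2·wrap2 + 2·C·cosβ = 16·3.0844 + 17·3.1987 + 2·34.9857 = 173.7011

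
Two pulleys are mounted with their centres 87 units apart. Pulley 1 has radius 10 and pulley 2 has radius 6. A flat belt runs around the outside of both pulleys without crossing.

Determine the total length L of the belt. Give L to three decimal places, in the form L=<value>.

open belt: β = asin((r2−r1)/C) = asin(-4/87) = -2.6352°
wrap1 = π − 2β = 185.2704°
wrap2 = π + 2β = 174.7296°
tangent length = C·cosβ = 86.9080
L = r1·wrap1 + r2·wrap2 + 2·C·cosβ = 10·3.2336 + 6·3.0496 + 2·86.9080 = 224.4494

L=224.449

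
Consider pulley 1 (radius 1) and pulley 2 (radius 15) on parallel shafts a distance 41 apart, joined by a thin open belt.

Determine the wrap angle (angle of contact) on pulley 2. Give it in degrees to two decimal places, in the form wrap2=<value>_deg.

wrap2=219.93_deg

open belt: β = asin((r2−r1)/C) = asin(14/41) = 19.9661°
wrap1 = π − 2β = 140.0679°
wrap2 = π + 2β = 219.9321°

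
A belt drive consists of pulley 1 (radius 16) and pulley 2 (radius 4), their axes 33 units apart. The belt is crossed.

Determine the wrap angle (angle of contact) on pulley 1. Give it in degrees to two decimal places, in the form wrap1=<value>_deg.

wrap1=254.61_deg

crossed belt: β = asin((r1+r2)/C) = asin(20/33) = 37.3052°
wrap1 = wrap2 = π + 2β = 254.6104°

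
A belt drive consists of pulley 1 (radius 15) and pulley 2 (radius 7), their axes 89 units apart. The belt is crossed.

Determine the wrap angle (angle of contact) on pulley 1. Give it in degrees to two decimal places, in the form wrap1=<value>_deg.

wrap1=208.62_deg

crossed belt: β = asin((r1+r2)/C) = asin(22/89) = 14.3114°
wrap1 = wrap2 = π + 2β = 208.6227°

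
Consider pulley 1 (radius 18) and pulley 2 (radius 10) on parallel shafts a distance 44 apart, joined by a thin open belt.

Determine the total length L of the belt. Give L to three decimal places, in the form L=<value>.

L=177.423

open belt: β = asin((r2−r1)/C) = asin(-8/44) = -10.4757°
wrap1 = π − 2β = 200.9514°
wrap2 = π + 2β = 159.0486°
tangent length = C·cosβ = 43.2666
L = r1·wrap1 + r2·wrap2 + 2·C·cosβ = 18·3.5073 + 10·2.7759 + 2·43.2666 = 177.4232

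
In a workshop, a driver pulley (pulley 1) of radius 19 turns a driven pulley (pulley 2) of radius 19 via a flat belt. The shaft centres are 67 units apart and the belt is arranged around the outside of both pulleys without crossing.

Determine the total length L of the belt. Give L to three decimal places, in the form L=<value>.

L=253.381

open belt: β = asin((r2−r1)/C) = asin(0/67) = 0.0000°
wrap1 = π − 2β = 180.0000°
wrap2 = π + 2β = 180.0000°
tangent length = C·cosβ = 67.0000
L = r1·wrap1 + r2·wrap2 + 2·C·cosβ = 19·3.1416 + 19·3.1416 + 2·67.0000 = 253.3805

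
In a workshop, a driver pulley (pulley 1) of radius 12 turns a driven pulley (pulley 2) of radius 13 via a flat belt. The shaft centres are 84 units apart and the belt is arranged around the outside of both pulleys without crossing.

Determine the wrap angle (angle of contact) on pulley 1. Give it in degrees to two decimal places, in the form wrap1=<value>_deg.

open belt: β = asin((r2−r1)/C) = asin(1/84) = 0.6821°
wrap1 = π − 2β = 178.6358°
wrap2 = π + 2β = 181.3642°

wrap1=178.64_deg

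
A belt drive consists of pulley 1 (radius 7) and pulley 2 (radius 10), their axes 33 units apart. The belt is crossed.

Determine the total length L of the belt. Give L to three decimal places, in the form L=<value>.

crossed belt: β = asin((r1+r2)/C) = asin(17/33) = 31.0076°
wrap1 = wrap2 = π + 2β = 242.0152°
tangent length = C·cosβ = 28.2843
L = (r1+r2)·wrap + 2·C·cosβ = 17·4.2240 + 2·28.2843 = 128.3759

L=128.376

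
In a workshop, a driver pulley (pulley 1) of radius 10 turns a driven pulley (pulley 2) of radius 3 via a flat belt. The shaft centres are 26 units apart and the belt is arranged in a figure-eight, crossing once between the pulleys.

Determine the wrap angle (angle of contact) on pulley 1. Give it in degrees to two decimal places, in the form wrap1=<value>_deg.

wrap1=240.00_deg

crossed belt: β = asin((r1+r2)/C) = asin(13/26) = 30.0000°
wrap1 = wrap2 = π + 2β = 240.0000°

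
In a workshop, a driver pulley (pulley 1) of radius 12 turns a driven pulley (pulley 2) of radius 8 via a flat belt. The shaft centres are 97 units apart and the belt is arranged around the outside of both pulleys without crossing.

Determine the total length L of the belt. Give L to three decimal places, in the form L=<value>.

L=256.997

open belt: β = asin((r2−r1)/C) = asin(-4/97) = -2.3634°
wrap1 = π − 2β = 184.7268°
wrap2 = π + 2β = 175.2732°
tangent length = C·cosβ = 96.9175
L = r1·wrap1 + r2·wrap2 + 2·C·cosβ = 12·3.2241 + 8·3.0591 + 2·96.9175 = 256.9968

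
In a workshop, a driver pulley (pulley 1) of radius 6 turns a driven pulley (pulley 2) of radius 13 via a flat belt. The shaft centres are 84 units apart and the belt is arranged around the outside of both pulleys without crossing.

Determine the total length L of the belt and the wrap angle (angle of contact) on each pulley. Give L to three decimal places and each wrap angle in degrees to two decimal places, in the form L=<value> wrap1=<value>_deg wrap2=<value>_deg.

L=228.274 wrap1=170.44_deg wrap2=189.56_deg

open belt: β = asin((r2−r1)/C) = asin(7/84) = 4.7802°
wrap1 = π − 2β = 170.4396°
wrap2 = π + 2β = 189.5604°
tangent length = C·cosβ = 83.7078
L = r1·wrap1 + r2·wrap2 + 2·C·cosβ = 6·2.9747 + 13·3.3085 + 2·83.7078 = 228.2739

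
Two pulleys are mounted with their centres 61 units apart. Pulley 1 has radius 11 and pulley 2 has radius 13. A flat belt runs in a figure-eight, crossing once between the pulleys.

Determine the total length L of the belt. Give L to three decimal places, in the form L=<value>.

L=206.969

crossed belt: β = asin((r1+r2)/C) = asin(24/61) = 23.1689°
wrap1 = wrap2 = π + 2β = 226.3378°
tangent length = C·cosβ = 56.0803
L = (r1+r2)·wrap + 2·C·cosβ = 24·3.9503 + 2·56.0803 = 206.9687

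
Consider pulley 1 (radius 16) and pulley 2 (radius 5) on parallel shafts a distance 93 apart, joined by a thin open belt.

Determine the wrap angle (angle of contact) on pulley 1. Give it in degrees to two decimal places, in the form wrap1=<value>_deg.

wrap1=193.59_deg

open belt: β = asin((r2−r1)/C) = asin(-11/93) = -6.7928°
wrap1 = π − 2β = 193.5856°
wrap2 = π + 2β = 166.4144°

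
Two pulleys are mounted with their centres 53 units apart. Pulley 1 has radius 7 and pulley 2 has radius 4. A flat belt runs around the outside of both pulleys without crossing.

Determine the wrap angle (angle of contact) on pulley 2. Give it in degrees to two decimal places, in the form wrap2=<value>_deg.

wrap2=173.51_deg

open belt: β = asin((r2−r1)/C) = asin(-3/53) = -3.2449°
wrap1 = π − 2β = 186.4898°
wrap2 = π + 2β = 173.5102°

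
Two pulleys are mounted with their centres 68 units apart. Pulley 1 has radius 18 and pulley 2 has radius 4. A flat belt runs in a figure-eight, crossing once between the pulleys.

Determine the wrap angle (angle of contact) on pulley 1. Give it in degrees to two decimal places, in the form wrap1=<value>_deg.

crossed belt: β = asin((r1+r2)/C) = asin(22/68) = 18.8765°
wrap1 = wrap2 = π + 2β = 217.7530°

wrap1=217.75_deg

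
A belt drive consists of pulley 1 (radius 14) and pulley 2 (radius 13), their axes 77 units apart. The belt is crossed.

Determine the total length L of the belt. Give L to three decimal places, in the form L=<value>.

crossed belt: β = asin((r1+r2)/C) = asin(27/77) = 20.5270°
wrap1 = wrap2 = π + 2β = 221.0541°
tangent length = C·cosβ = 72.1110
L = (r1+r2)·wrap + 2·C·cosβ = 27·3.8581 + 2·72.1110 = 248.3913

L=248.391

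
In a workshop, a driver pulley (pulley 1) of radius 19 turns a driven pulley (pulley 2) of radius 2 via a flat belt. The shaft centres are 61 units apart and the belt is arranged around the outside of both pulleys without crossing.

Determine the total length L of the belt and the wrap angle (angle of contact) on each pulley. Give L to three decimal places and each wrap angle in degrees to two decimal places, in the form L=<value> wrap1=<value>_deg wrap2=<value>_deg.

open belt: β = asin((r2−r1)/C) = asin(-17/61) = -16.1819°
wrap1 = π − 2β = 212.3639°
wrap2 = π + 2β = 147.6361°
tangent length = C·cosβ = 58.5833
L = r1·wrap1 + r2·wrap2 + 2·C·cosβ = 19·3.7064 + 2·2.5767 + 2·58.5833 = 192.7426

L=192.743 wrap1=212.36_deg wrap2=147.64_deg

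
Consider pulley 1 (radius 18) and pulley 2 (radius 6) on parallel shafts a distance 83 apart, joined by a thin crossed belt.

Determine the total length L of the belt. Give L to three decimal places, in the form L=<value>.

L=248.388

crossed belt: β = asin((r1+r2)/C) = asin(24/83) = 16.8075°
wrap1 = wrap2 = π + 2β = 213.6149°
tangent length = C·cosβ = 79.4544
L = (r1+r2)·wrap + 2·C·cosβ = 24·3.7283 + 2·79.4544 = 248.3876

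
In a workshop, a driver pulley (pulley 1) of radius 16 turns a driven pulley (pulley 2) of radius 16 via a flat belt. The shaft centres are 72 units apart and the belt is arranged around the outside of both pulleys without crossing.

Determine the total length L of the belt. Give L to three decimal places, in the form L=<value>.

L=244.531

open belt: β = asin((r2−r1)/C) = asin(0/72) = 0.0000°
wrap1 = π − 2β = 180.0000°
wrap2 = π + 2β = 180.0000°
tangent length = C·cosβ = 72.0000
L = r1·wrap1 + r2·wrap2 + 2·C·cosβ = 16·3.1416 + 16·3.1416 + 2·72.0000 = 244.5310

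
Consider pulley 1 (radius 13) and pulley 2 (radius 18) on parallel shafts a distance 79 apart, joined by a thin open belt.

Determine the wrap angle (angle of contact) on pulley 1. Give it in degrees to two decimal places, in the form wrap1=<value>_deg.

wrap1=172.74_deg

open belt: β = asin((r2−r1)/C) = asin(5/79) = 3.6287°
wrap1 = π − 2β = 172.7425°
wrap2 = π + 2β = 187.2575°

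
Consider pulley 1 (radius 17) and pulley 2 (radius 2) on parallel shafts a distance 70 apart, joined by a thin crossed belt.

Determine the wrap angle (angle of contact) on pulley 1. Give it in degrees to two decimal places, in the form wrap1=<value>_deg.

wrap1=211.50_deg

crossed belt: β = asin((r1+r2)/C) = asin(19/70) = 15.7493°
wrap1 = wrap2 = π + 2β = 211.4986°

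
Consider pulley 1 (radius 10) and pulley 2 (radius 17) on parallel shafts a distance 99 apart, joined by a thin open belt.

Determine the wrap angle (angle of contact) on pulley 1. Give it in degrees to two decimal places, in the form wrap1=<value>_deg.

open belt: β = asin((r2−r1)/C) = asin(7/99) = 4.0546°
wrap1 = π − 2β = 171.8908°
wrap2 = π + 2β = 188.1092°

wrap1=171.89_deg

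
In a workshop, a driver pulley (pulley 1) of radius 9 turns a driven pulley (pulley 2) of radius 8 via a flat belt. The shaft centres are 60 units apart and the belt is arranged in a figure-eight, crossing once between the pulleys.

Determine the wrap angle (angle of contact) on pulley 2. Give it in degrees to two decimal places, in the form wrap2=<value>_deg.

wrap2=212.92_deg

crossed belt: β = asin((r1+r2)/C) = asin(17/60) = 16.4592°
wrap1 = wrap2 = π + 2β = 212.9185°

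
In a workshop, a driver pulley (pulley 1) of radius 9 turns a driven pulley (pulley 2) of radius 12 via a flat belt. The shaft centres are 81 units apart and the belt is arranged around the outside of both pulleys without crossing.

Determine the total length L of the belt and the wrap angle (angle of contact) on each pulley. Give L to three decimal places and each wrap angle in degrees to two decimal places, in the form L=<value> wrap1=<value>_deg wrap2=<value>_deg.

open belt: β = asin((r2−r1)/C) = asin(3/81) = 2.1226°
wrap1 = π − 2β = 175.7549°
wrap2 = π + 2β = 184.2451°
tangent length = C·cosβ = 80.9444
L = r1·wrap1 + r2·wrap2 + 2·C·cosβ = 9·3.0675 + 12·3.2157 + 2·80.9444 = 228.0846

L=228.085 wrap1=175.75_deg wrap2=184.25_deg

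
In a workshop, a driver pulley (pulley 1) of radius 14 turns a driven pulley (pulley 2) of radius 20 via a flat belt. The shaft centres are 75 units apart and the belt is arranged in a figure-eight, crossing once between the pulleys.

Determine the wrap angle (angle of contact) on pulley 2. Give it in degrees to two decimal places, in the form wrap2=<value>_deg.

wrap2=233.92_deg

crossed belt: β = asin((r1+r2)/C) = asin(34/75) = 26.9577°
wrap1 = wrap2 = π + 2β = 233.9155°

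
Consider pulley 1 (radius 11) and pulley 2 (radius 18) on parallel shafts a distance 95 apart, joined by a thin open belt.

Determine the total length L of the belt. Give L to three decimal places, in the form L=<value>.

L=281.622

open belt: β = asin((r2−r1)/C) = asin(7/95) = 4.2256°
wrap1 = π − 2β = 171.5488°
wrap2 = π + 2β = 188.4512°
tangent length = C·cosβ = 94.7418
L = r1·wrap1 + r2·wrap2 + 2·C·cosβ = 11·2.9941 + 18·3.2891 + 2·94.7418 = 281.6222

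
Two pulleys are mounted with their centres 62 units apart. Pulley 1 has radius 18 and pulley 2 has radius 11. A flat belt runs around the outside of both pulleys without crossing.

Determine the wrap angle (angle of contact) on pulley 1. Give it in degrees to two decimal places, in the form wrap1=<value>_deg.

open belt: β = asin((r2−r1)/C) = asin(-7/62) = -6.4827°
wrap1 = π − 2β = 192.9654°
wrap2 = π + 2β = 167.0346°

wrap1=192.97_deg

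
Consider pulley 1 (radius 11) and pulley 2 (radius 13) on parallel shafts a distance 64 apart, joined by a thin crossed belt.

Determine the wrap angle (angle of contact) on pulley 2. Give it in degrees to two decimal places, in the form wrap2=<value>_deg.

wrap2=224.05_deg

crossed belt: β = asin((r1+r2)/C) = asin(24/64) = 22.0243°
wrap1 = wrap2 = π + 2β = 224.0486°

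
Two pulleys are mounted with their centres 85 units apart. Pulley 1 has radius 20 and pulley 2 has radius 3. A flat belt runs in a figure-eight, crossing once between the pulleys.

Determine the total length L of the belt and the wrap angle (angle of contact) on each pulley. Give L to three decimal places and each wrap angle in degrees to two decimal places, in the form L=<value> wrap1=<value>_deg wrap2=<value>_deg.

L=248.519 wrap1=211.40_deg wrap2=211.40_deg

crossed belt: β = asin((r1+r2)/C) = asin(23/85) = 15.6993°
wrap1 = wrap2 = π + 2β = 211.3985°
tangent length = C·cosβ = 81.8291
L = (r1+r2)·wrap + 2·C·cosβ = 23·3.6896 + 2·81.8291 = 248.5190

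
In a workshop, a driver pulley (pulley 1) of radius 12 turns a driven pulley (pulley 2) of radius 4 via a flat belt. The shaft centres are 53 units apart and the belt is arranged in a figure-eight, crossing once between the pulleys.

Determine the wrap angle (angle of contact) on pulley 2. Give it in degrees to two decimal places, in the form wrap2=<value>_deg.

crossed belt: β = asin((r1+r2)/C) = asin(16/53) = 17.5710°
wrap1 = wrap2 = π + 2β = 215.1419°

wrap2=215.14_deg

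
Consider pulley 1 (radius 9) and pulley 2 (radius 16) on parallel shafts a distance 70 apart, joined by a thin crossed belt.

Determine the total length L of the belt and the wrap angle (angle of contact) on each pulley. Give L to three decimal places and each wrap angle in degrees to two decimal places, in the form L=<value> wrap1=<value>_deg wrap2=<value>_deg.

L=227.567 wrap1=221.85_deg wrap2=221.85_deg

crossed belt: β = asin((r1+r2)/C) = asin(25/70) = 20.9248°
wrap1 = wrap2 = π + 2β = 221.8497°
tangent length = C·cosβ = 65.3835
L = (r1+r2)·wrap + 2·C·cosβ = 25·3.8720 + 2·65.3835 = 227.5671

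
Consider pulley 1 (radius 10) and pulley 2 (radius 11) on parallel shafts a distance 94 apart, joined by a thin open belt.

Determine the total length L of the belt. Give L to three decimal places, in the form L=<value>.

L=253.984

open belt: β = asin((r2−r1)/C) = asin(1/94) = 0.6095°
wrap1 = π − 2β = 178.7809°
wrap2 = π + 2β = 181.2191°
tangent length = C·cosβ = 93.9947
L = r1·wrap1 + r2·wrap2 + 2·C·cosβ = 10·3.1203 + 11·3.1629 + 2·93.9947 = 253.9841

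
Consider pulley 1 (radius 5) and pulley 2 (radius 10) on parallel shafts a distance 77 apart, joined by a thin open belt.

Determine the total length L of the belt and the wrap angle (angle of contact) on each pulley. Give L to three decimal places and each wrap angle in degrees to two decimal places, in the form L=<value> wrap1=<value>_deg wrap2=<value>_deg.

L=201.449 wrap1=172.55_deg wrap2=187.45_deg

open belt: β = asin((r2−r1)/C) = asin(5/77) = 3.7231°
wrap1 = π − 2β = 172.5538°
wrap2 = π + 2β = 187.4462°
tangent length = C·cosβ = 76.8375
L = r1·wrap1 + r2·wrap2 + 2·C·cosβ = 5·3.0116 + 10·3.2716 + 2·76.8375 = 201.4487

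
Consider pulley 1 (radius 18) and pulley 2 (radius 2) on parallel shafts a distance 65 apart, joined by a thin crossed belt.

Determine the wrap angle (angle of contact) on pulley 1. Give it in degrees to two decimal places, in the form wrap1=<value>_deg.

crossed belt: β = asin((r1+r2)/C) = asin(20/65) = 17.9202°
wrap1 = wrap2 = π + 2β = 215.8404°

wrap1=215.84_deg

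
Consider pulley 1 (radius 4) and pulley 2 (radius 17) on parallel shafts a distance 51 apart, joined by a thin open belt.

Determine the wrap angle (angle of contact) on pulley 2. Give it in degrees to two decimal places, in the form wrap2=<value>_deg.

wrap2=209.54_deg

open belt: β = asin((r2−r1)/C) = asin(13/51) = 14.7678°
wrap1 = π − 2β = 150.4644°
wrap2 = π + 2β = 209.5356°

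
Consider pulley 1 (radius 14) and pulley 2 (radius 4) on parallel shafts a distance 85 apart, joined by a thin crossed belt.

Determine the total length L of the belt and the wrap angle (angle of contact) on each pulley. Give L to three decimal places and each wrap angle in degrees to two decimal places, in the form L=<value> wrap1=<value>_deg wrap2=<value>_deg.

crossed belt: β = asin((r1+r2)/C) = asin(18/85) = 12.2258°
wrap1 = wrap2 = π + 2β = 204.4516°
tangent length = C·cosβ = 83.0723
L = (r1+r2)·wrap + 2·C·cosβ = 18·3.5684 + 2·83.0723 = 230.3749

L=230.375 wrap1=204.45_deg wrap2=204.45_deg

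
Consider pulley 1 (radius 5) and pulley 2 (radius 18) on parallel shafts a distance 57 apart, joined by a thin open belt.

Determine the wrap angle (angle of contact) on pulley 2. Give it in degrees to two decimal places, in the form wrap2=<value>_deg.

wrap2=206.37_deg

open belt: β = asin((r2−r1)/C) = asin(13/57) = 13.1835°
wrap1 = π − 2β = 153.6330°
wrap2 = π + 2β = 206.3670°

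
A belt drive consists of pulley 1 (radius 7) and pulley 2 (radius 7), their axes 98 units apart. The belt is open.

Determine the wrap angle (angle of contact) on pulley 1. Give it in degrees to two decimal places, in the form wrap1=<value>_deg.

open belt: β = asin((r2−r1)/C) = asin(0/98) = 0.0000°
wrap1 = π − 2β = 180.0000°
wrap2 = π + 2β = 180.0000°

wrap1=180.00_deg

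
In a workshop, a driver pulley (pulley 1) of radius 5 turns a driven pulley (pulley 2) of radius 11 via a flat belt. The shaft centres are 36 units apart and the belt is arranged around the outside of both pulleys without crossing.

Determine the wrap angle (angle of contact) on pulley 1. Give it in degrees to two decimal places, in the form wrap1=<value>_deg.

wrap1=160.81_deg

open belt: β = asin((r2−r1)/C) = asin(6/36) = 9.5941°
wrap1 = π − 2β = 160.8119°
wrap2 = π + 2β = 199.1881°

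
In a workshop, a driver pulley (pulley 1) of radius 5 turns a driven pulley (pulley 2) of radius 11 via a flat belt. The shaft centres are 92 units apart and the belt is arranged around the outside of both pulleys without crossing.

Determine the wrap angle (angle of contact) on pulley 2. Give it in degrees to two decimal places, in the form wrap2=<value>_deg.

wrap2=187.48_deg

open belt: β = asin((r2−r1)/C) = asin(6/92) = 3.7393°
wrap1 = π − 2β = 172.5213°
wrap2 = π + 2β = 187.4787°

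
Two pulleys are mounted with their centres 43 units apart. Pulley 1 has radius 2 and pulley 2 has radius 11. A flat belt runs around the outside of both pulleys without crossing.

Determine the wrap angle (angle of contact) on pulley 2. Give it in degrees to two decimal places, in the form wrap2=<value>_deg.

wrap2=204.16_deg

open belt: β = asin((r2−r1)/C) = asin(9/43) = 12.0815°
wrap1 = π − 2β = 155.8371°
wrap2 = π + 2β = 204.1629°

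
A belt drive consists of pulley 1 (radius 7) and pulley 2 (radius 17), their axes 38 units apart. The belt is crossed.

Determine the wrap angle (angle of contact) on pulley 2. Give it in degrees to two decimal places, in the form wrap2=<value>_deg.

wrap2=258.33_deg

crossed belt: β = asin((r1+r2)/C) = asin(24/38) = 39.1667°
wrap1 = wrap2 = π + 2β = 258.3334°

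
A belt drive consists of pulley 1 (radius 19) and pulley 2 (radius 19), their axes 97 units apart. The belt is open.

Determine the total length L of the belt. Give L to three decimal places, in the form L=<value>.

L=313.381

open belt: β = asin((r2−r1)/C) = asin(0/97) = 0.0000°
wrap1 = π − 2β = 180.0000°
wrap2 = π + 2β = 180.0000°
tangent length = C·cosβ = 97.0000
L = r1·wrap1 + r2·wrap2 + 2·C·cosβ = 19·3.1416 + 19·3.1416 + 2·97.0000 = 313.3805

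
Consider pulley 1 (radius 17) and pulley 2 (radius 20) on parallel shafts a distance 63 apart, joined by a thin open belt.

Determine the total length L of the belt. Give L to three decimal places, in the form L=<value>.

L=242.382

open belt: β = asin((r2−r1)/C) = asin(3/63) = 2.7294°
wrap1 = π − 2β = 174.5412°
wrap2 = π + 2β = 185.4588°
tangent length = C·cosβ = 62.9285
L = r1·wrap1 + r2·wrap2 + 2·C·cosβ = 17·3.0463 + 20·3.2369 + 2·62.9285 = 242.3818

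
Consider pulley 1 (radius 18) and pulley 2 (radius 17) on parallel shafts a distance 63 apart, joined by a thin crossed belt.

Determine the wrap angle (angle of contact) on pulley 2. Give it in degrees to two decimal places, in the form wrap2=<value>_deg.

crossed belt: β = asin((r1+r2)/C) = asin(35/63) = 33.7490°
wrap1 = wrap2 = π + 2β = 247.4980°

wrap2=247.50_deg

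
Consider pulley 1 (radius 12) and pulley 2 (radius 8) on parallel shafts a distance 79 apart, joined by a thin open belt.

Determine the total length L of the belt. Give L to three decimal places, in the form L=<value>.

L=221.034

open belt: β = asin((r2−r1)/C) = asin(-4/79) = -2.9023°
wrap1 = π − 2β = 185.8046°
wrap2 = π + 2β = 174.1954°
tangent length = C·cosβ = 78.8987
L = r1·wrap1 + r2·wrap2 + 2·C·cosβ = 12·3.2429 + 8·3.0403 + 2·78.8987 = 221.0344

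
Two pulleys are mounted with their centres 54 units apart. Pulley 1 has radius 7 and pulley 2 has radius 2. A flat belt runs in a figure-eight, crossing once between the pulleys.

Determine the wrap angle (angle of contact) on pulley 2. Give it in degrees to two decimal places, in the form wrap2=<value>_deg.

wrap2=199.19_deg

crossed belt: β = asin((r1+r2)/C) = asin(9/54) = 9.5941°
wrap1 = wrap2 = π + 2β = 199.1881°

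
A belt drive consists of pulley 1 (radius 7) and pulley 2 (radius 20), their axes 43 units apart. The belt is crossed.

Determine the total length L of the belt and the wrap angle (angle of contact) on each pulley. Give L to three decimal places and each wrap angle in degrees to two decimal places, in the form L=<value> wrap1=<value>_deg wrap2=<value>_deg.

L=188.414 wrap1=257.79_deg wrap2=257.79_deg

crossed belt: β = asin((r1+r2)/C) = asin(27/43) = 38.8959°
wrap1 = wrap2 = π + 2β = 257.7917°
tangent length = C·cosβ = 33.4664
L = (r1+r2)·wrap + 2·C·cosβ = 27·4.4993 + 2·33.4664 = 188.4143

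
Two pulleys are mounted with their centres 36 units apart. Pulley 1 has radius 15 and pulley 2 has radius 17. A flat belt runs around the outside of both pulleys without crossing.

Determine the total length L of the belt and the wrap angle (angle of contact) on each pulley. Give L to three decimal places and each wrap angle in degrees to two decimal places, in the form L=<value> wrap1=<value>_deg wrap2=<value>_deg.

open belt: β = asin((r2−r1)/C) = asin(2/36) = 3.1847°
wrap1 = π − 2β = 173.6305°
wrap2 = π + 2β = 186.3695°
tangent length = C·cosβ = 35.9444
L = r1·wrap1 + r2·wrap2 + 2·C·cosβ = 15·3.0304 + 17·3.2528 + 2·35.9444 = 172.6421

L=172.642 wrap1=173.63_deg wrap2=186.37_deg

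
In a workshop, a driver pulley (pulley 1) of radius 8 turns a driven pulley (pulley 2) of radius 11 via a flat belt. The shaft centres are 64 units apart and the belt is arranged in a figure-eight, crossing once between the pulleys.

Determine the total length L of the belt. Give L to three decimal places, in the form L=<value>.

crossed belt: β = asin((r1+r2)/C) = asin(19/64) = 17.2700°
wrap1 = wrap2 = π + 2β = 214.5400°
tangent length = C·cosβ = 61.1146
L = (r1+r2)·wrap + 2·C·cosβ = 19·3.7444 + 2·61.1146 = 193.3735

L=193.373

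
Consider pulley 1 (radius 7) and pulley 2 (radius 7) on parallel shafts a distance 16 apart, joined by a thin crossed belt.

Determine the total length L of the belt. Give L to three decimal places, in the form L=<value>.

crossed belt: β = asin((r1+r2)/C) = asin(14/16) = 61.0450°
wrap1 = wrap2 = π + 2β = 302.0900°
tangent length = C·cosβ = 7.7460
L = (r1+r2)·wrap + 2·C·cosβ = 14·5.2725 + 2·7.7460 = 89.3064

L=89.306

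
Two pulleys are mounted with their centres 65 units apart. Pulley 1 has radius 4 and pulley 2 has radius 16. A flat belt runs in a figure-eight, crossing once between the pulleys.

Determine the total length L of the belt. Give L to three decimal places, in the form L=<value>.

crossed belt: β = asin((r1+r2)/C) = asin(20/65) = 17.9202°
wrap1 = wrap2 = π + 2β = 215.8404°
tangent length = C·cosβ = 61.8466
L = (r1+r2)·wrap + 2·C·cosβ = 20·3.7671 + 2·61.8466 = 199.0357

L=199.036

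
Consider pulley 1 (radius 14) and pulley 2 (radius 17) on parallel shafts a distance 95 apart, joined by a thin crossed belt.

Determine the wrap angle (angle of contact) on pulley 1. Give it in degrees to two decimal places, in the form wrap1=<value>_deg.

crossed belt: β = asin((r1+r2)/C) = asin(31/95) = 19.0453°
wrap1 = wrap2 = π + 2β = 218.0906°

wrap1=218.09_deg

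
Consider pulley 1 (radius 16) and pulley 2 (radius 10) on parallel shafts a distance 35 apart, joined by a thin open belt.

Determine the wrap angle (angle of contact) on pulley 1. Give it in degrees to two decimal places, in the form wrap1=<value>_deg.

open belt: β = asin((r2−r1)/C) = asin(-6/35) = -9.8709°
wrap1 = π − 2β = 199.7418°
wrap2 = π + 2β = 160.2582°

wrap1=199.74_deg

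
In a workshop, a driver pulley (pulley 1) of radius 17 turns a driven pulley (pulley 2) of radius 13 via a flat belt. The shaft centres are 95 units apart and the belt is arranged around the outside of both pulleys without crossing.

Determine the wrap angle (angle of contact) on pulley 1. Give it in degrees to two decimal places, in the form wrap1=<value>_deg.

wrap1=184.83_deg

open belt: β = asin((r2−r1)/C) = asin(-4/95) = -2.4132°
wrap1 = π − 2β = 184.8263°
wrap2 = π + 2β = 175.1737°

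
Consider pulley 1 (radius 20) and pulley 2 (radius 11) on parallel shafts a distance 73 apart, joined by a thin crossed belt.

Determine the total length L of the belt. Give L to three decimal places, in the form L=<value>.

L=256.763

crossed belt: β = asin((r1+r2)/C) = asin(31/73) = 25.1290°
wrap1 = wrap2 = π + 2β = 230.2580°
tangent length = C·cosβ = 66.0908
L = (r1+r2)·wrap + 2·C·cosβ = 31·4.0188 + 2·66.0908 = 256.7632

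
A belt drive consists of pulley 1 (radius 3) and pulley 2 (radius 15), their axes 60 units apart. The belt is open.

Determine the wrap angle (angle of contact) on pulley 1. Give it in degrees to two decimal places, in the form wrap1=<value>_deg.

wrap1=156.93_deg

open belt: β = asin((r2−r1)/C) = asin(12/60) = 11.5370°
wrap1 = π − 2β = 156.9261°
wrap2 = π + 2β = 203.0739°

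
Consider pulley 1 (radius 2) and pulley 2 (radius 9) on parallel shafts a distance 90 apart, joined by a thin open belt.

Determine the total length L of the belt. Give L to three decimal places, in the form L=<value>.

open belt: β = asin((r2−r1)/C) = asin(7/90) = 4.4608°
wrap1 = π − 2β = 171.0783°
wrap2 = π + 2β = 188.9217°
tangent length = C·cosβ = 89.7274
L = r1·wrap1 + r2·wrap2 + 2·C·cosβ = 2·2.9859 + 9·3.2973 + 2·89.7274 = 215.1022

L=215.102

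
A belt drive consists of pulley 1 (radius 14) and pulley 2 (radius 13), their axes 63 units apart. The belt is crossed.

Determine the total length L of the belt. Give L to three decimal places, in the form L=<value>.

crossed belt: β = asin((r1+r2)/C) = asin(27/63) = 25.3769°
wrap1 = wrap2 = π + 2β = 230.7539°
tangent length = C·cosβ = 56.9210
L = (r1+r2)·wrap + 2·C·cosβ = 27·4.0274 + 2·56.9210 = 222.5822

L=222.582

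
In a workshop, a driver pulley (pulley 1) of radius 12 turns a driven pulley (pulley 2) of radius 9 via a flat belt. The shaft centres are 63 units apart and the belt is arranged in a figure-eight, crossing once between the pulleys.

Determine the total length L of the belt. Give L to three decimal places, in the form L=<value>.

L=199.041

crossed belt: β = asin((r1+r2)/C) = asin(21/63) = 19.4712°
wrap1 = wrap2 = π + 2β = 218.9424°
tangent length = C·cosβ = 59.3970
L = (r1+r2)·wrap + 2·C·cosβ = 21·3.8213 + 2·59.3970 = 199.0405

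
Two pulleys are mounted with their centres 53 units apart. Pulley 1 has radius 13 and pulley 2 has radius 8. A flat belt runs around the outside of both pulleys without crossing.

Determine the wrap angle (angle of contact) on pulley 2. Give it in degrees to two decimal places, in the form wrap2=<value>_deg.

open belt: β = asin((r2−r1)/C) = asin(-5/53) = -5.4133°
wrap1 = π − 2β = 190.8266°
wrap2 = π + 2β = 169.1734°

wrap2=169.17_deg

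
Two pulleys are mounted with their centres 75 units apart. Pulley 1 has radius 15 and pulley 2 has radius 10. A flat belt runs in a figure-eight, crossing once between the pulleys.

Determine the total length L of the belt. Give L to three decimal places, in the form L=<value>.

L=236.953

crossed belt: β = asin((r1+r2)/C) = asin(25/75) = 19.4712°
wrap1 = wrap2 = π + 2β = 218.9424°
tangent length = C·cosβ = 70.7107
L = (r1+r2)·wrap + 2·C·cosβ = 25·3.8213 + 2·70.7107 = 236.9530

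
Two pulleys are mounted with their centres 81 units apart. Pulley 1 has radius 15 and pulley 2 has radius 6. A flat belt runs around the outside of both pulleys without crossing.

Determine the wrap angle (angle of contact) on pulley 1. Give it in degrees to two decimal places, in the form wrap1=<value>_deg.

open belt: β = asin((r2−r1)/C) = asin(-9/81) = -6.3794°
wrap1 = π − 2β = 192.7587°
wrap2 = π + 2β = 167.2413°

wrap1=192.76_deg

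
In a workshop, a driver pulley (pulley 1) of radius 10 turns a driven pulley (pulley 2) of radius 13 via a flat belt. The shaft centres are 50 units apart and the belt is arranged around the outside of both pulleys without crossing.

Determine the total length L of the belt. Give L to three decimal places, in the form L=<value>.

L=172.437

open belt: β = asin((r2−r1)/C) = asin(3/50) = 3.4398°
wrap1 = π − 2β = 173.1204°
wrap2 = π + 2β = 186.8796°
tangent length = C·cosβ = 49.9099
L = r1·wrap1 + r2·wrap2 + 2·C·cosβ = 10·3.0215 + 13·3.2617 + 2·49.9099 = 172.4367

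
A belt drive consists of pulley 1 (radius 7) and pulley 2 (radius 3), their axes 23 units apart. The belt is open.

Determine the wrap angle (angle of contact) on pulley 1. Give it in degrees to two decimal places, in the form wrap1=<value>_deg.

wrap1=200.03_deg

open belt: β = asin((r2−r1)/C) = asin(-4/23) = -10.0154°
wrap1 = π − 2β = 200.0308°
wrap2 = π + 2β = 159.9692°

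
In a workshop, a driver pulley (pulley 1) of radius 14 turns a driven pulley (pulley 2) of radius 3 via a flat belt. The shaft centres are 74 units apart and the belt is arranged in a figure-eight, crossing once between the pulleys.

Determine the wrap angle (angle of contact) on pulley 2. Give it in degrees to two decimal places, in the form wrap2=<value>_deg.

wrap2=206.56_deg

crossed belt: β = asin((r1+r2)/C) = asin(17/74) = 13.2812°
wrap1 = wrap2 = π + 2β = 206.5623°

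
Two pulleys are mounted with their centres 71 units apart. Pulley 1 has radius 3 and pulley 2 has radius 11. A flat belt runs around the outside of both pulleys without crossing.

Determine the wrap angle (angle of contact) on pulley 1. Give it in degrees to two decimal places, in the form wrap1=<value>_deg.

open belt: β = asin((r2−r1)/C) = asin(8/71) = 6.4696°
wrap1 = π − 2β = 167.0608°
wrap2 = π + 2β = 192.9392°

wrap1=167.06_deg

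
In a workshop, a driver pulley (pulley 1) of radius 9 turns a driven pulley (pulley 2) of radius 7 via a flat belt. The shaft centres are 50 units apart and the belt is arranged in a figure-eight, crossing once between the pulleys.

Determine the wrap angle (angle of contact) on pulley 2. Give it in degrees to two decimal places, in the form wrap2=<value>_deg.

crossed belt: β = asin((r1+r2)/C) = asin(16/50) = 18.6629°
wrap1 = wrap2 = π + 2β = 217.3258°

wrap2=217.33_deg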